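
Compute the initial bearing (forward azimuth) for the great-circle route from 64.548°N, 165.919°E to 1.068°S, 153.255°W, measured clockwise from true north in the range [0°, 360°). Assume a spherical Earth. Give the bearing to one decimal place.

Δλ = -153.255 − 165.919 = -319.174°; wrapped into (−180°, 180°]: 40.826°.
θ = atan2( sin Δλ · cos φ₂ , cos φ₁ · sin φ₂ − sin φ₁ · cos φ₂ · cos Δλ )
  = atan2(0.65365, -0.69115) = 136.597° → normalised to [0°, 360°): 136.597°.

136.6°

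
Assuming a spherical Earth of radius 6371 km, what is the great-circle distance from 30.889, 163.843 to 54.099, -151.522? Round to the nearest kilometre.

4369 km

Δλ = -151.522 − 163.843 = -315.365°; wrapped into (−180°, 180°]: 44.635°.
Δφ = 54.099 − 30.889 = 23.210°.
a = sin²(Δφ/2) + cos φ₁ · cos φ₂ · sin²(Δλ/2) = 0.113031.
c = 2·atan2(√a, √(1−a)) = 0.68576 rad → d = 6371·c ≈ 4368.98 km.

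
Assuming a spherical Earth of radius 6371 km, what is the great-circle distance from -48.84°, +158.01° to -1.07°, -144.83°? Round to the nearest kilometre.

Δλ = -144.83 − 158.01 = -302.84°; wrapped into (−180°, 180°]: 57.16°.
Δφ = -1.07 − -48.84 = 47.77°.
a = sin²(Δφ/2) + cos φ₁ · cos φ₂ · sin²(Δλ/2) = 0.314542.
c = 2·atan2(√a, √(1−a)) = 1.19080 rad → d = 6371·c ≈ 7586.59 km.

7587 km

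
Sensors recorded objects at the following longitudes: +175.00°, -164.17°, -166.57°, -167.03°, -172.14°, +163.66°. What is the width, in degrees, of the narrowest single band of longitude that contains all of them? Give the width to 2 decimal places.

Sort the longitudes: -172.14°, -167.03°, -166.57°, -164.17°, +163.66°, +175.00°.
Eastward gaps between consecutive values (wrapping around): 5.11°, 0.46°, 2.40°, 327.83°, 11.34°, 12.86°.
Largest gap = 327.83° ⇒ minimal covering band is its complement: 360° − 327.83° = 32.17°.
Band runs from +163.66° eastward to -164.17°, crossing the antimeridian.

32.17°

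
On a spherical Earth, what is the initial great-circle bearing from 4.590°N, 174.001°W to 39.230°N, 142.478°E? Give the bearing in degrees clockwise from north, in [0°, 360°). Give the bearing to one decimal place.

Δλ = 142.478 − -174.001 = 316.479°; wrapped into (−180°, 180°]: -43.521°.
θ = atan2( sin Δλ · cos φ₂ , cos φ₁ · sin φ₂ − sin φ₁ · cos φ₂ · cos Δλ )
  = atan2(-0.53341, 0.58546) = -42.337° → normalised to [0°, 360°): 317.663°.

317.7°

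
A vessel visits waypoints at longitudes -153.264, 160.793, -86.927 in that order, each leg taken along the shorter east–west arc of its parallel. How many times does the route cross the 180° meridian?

Leg 1: -153.264° → +160.793°, shortest Δλ = -45.943° (west) — crosses 180°.
Leg 2: +160.793° → -86.927°, shortest Δλ = 112.28° (east) — crosses 180°.
Total crossings: 2.

2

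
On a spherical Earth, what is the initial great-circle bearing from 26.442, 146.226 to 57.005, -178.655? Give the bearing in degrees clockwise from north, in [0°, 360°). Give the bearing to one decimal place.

29.5°

Δλ = -178.655 − 146.226 = -324.881°; wrapped into (−180°, 180°]: 35.119°.
θ = atan2( sin Δλ · cos φ₂ , cos φ₁ · sin φ₂ − sin φ₁ · cos φ₂ · cos Δλ )
  = atan2(0.31328, 0.55263) = 29.548° → normalised to [0°, 360°): 29.548°.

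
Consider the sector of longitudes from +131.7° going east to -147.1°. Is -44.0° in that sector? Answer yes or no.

Band width going east from +131.7° to -147.1°: ((-147.1 − 131.7) mod 360) = 81.2°.
Offset of -44.0° east of the west edge: ((-44.0 − 131.7) mod 360) = 184.3°.
184.3° > 81.2° ⇒ outside.

No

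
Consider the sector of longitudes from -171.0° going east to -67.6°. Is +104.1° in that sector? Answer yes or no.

Band width going east from -171.0° to -67.6°: ((-67.6 − -171.0) mod 360) = 103.4°.
Offset of +104.1° east of the west edge: ((104.1 − -171.0) mod 360) = 275.1°.
275.1° > 103.4° ⇒ outside.

No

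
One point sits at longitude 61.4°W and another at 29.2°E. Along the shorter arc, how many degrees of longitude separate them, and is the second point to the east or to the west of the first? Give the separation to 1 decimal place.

90.6° east

Raw difference: 29.2 − -61.4 = 90.6°.
Normalise into (−180°, 180°]: 90.6° stays 90.6°.
Positive ⇒ the second point lies to the east; separation 90.6°.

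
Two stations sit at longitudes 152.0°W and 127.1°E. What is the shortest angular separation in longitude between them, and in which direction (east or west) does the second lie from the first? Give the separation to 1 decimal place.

80.9° west

Raw difference: 127.1 − -152.0 = 279.1°.
Normalise into (−180°, 180°]: 279.1° − 360° = -80.9°.
Negative ⇒ the second point lies to the west; separation 80.9°.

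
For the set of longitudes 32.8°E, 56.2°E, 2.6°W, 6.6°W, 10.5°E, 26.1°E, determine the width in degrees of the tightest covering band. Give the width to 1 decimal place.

Sort the longitudes: -6.6°, -2.6°, +10.5°, +26.1°, +32.8°, +56.2°.
Eastward gaps between consecutive values (wrapping around): 4.0°, 13.1°, 15.6°, 6.7°, 23.4°, 297.2°.
Largest gap = 297.2° ⇒ minimal covering band is its complement: 360° − 297.2° = 62.8°.
Band runs from -6.6° eastward to +56.2°.

62.8°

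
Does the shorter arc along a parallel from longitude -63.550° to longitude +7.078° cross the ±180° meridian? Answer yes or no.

No

Signed shortest Δλ = ((7.078 − -63.550 + 180) mod 360) − 180 = 70.628°.
Going east by 70.628° from -63.550° reaches +7.078° without touching 180°.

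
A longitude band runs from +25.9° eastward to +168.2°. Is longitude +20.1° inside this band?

No

Band width going east from +25.9° to +168.2°: ((168.2 − 25.9) mod 360) = 142.3°.
Offset of +20.1° east of the west edge: ((20.1 − 25.9) mod 360) = 354.2°.
354.2° > 142.3° ⇒ outside.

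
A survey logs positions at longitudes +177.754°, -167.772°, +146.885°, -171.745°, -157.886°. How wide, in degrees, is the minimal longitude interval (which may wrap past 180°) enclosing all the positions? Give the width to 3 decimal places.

55.229°

Sort the longitudes: -171.745°, -167.772°, -157.886°, +146.885°, +177.754°.
Eastward gaps between consecutive values (wrapping around): 3.973°, 9.886°, 304.771°, 30.869°, 10.501°.
Largest gap = 304.771° ⇒ minimal covering band is its complement: 360° − 304.771° = 55.229°.
Band runs from +146.885° eastward to -157.886°, crossing the antimeridian.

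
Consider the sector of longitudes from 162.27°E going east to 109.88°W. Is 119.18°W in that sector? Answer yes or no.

Band width going east from +162.27° to -109.88°: ((-109.88 − 162.27) mod 360) = 87.85°.
Offset of -119.18° east of the west edge: ((-119.18 − 162.27) mod 360) = 78.55°.
78.55° ≤ 87.85° ⇒ inside.

Yes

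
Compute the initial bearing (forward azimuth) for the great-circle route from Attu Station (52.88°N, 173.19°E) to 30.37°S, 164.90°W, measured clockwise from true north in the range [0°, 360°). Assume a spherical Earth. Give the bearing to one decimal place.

161.2°

Δλ = -164.90 − 173.19 = -338.09°; wrapped into (−180°, 180°]: 21.91°.
θ = atan2( sin Δλ · cos φ₂ , cos φ₁ · sin φ₂ − sin φ₁ · cos φ₂ · cos Δλ )
  = atan2(0.32195, -0.94338) = 161.157° → normalised to [0°, 360°): 161.157°.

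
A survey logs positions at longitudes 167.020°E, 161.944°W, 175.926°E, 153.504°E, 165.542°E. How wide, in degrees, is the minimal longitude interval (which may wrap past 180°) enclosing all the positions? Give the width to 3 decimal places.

44.552°

Sort the longitudes: -161.944°, +153.504°, +165.542°, +167.020°, +175.926°.
Eastward gaps between consecutive values (wrapping around): 315.448°, 12.038°, 1.478°, 8.906°, 22.130°.
Largest gap = 315.448° ⇒ minimal covering band is its complement: 360° − 315.448° = 44.552°.
Band runs from +153.504° eastward to -161.944°, crossing the antimeridian.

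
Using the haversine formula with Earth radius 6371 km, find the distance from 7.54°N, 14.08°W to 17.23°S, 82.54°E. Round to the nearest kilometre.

10954 km

Δλ = 82.54 − -14.08 = 96.62°.
Δφ = -17.23 − 7.54 = -24.77°.
a = sin²(Δφ/2) + cos φ₁ · cos φ₂ · sin²(Δλ/2) = 0.574013.
c = 2·atan2(√a, √(1−a)) = 1.71937 rad → d = 6371·c ≈ 10954.10 km.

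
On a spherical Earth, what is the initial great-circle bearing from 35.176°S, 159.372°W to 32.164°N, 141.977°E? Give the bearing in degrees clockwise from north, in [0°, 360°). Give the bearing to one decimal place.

313.6°

Δλ = 141.977 − -159.372 = 301.349°; wrapped into (−180°, 180°]: -58.651°.
θ = atan2( sin Δλ · cos φ₂ , cos φ₁ · sin φ₂ − sin φ₁ · cos φ₂ · cos Δλ )
  = atan2(-0.72295, 0.68884) = -46.384° → normalised to [0°, 360°): 313.616°.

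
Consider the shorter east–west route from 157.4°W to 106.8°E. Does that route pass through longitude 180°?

Naïve |106.8 − -157.4| = 264.2° > 180°, so the shorter arc goes the other way round — across 180°.
Signed shortest Δλ = ((106.8 − -157.4 + 180) mod 360) − 180 = -95.8°.
Going west by 95.8° from -157.4° passes through 180° before reaching +106.8°.

Yes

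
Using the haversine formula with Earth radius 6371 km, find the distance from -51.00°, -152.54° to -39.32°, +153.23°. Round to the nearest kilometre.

4338 km

Δλ = 153.23 − -152.54 = 305.77°; wrapped into (−180°, 180°]: -54.23°.
Δφ = -39.32 − -51.00 = 11.68°.
a = sin²(Δφ/2) + cos φ₁ · cos φ₂ · sin²(Δλ/2) = 0.111489.
c = 2·atan2(√a, √(1−a)) = 0.68088 rad → d = 6371·c ≈ 4337.86 km.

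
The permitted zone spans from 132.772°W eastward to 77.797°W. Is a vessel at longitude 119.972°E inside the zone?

Band width going east from -132.772° to -77.797°: ((-77.797 − -132.772) mod 360) = 54.975°.
Offset of +119.972° east of the west edge: ((119.972 − -132.772) mod 360) = 252.744°.
252.744° > 54.975° ⇒ outside.

No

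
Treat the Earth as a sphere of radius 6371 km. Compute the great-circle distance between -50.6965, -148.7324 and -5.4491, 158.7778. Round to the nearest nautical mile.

Δλ = 158.7778 − -148.7324 = 307.5102°; wrapped into (−180°, 180°]: -52.4898°.
Δφ = -5.4491 − -50.6965 = 45.2474°.
a = sin²(Δφ/2) + cos φ₁ · cos φ₂ · sin²(Δλ/2) = 0.271283.
c = 2·atan2(√a, √(1−a)) = 1.09569 rad → d = 6371·c ≈ 6980.63 km ≈ 3769.24 nmi.

3769 nmi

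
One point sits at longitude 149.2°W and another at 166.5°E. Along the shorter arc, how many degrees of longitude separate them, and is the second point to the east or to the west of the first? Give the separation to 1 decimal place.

Raw difference: 166.5 − -149.2 = 315.7°.
Normalise into (−180°, 180°]: 315.7° − 360° = -44.3°.
Negative ⇒ the second point lies to the west; separation 44.3°.

44.3° west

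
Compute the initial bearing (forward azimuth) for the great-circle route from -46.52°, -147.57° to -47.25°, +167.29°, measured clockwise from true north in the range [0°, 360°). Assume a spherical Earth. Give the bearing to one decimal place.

Δλ = 167.29 − -147.57 = 314.86°; wrapped into (−180°, 180°]: -45.14°.
θ = atan2( sin Δλ · cos φ₂ , cos φ₁ · sin φ₂ − sin φ₁ · cos φ₂ · cos Δλ )
  = atan2(-0.48116, -0.15786) = -108.164° → normalised to [0°, 360°): 251.836°.

251.8°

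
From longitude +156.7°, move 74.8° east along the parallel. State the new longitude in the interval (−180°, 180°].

Start at +156.7°; shift +74.8° → +231.5°.
+231.5° lies outside (−180°, 180°]; subtract 360° → -128.5°.

-128.5°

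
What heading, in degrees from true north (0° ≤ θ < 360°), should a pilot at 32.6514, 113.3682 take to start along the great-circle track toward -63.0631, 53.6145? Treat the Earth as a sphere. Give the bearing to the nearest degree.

204°

Δλ = 53.6145 − 113.3682 = -59.7537°.
θ = atan2( sin Δλ · cos φ₂ , cos φ₁ · sin φ₂ − sin φ₁ · cos φ₂ · cos Δλ )
  = atan2(-0.39134, -0.87373) = -155.873° → normalised to [0°, 360°): 204.127°.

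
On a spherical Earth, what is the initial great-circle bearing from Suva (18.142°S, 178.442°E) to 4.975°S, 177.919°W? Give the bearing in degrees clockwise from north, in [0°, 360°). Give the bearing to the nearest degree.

16°

Δλ = -177.919 − 178.442 = -356.361°; wrapped into (−180°, 180°]: 3.639°.
θ = atan2( sin Δλ · cos φ₂ , cos φ₁ · sin φ₂ − sin φ₁ · cos φ₂ · cos Δλ )
  = atan2(0.06323, 0.22716) = 15.554° → normalised to [0°, 360°): 15.554°.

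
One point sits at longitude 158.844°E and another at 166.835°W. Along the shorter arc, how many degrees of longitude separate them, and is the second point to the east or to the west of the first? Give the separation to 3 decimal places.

34.321° east

Raw difference: -166.835 − 158.844 = -325.679°.
Normalise into (−180°, 180°]: -325.679° + 360° = 34.321°.
Positive ⇒ the second point lies to the east; separation 34.321°.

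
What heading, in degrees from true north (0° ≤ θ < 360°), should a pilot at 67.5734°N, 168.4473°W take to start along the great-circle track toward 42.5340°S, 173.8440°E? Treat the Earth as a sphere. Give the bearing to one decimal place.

193.9°

Δλ = 173.8440 − -168.4473 = 342.2913°; wrapped into (−180°, 180°]: -17.7087°.
θ = atan2( sin Δλ · cos φ₂ , cos φ₁ · sin φ₂ − sin φ₁ · cos φ₂ · cos Δλ )
  = atan2(-0.22414, -0.90677) = -166.116° → normalised to [0°, 360°): 193.884°.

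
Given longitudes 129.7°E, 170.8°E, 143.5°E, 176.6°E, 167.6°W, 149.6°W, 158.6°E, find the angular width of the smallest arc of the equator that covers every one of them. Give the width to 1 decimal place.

Sort the longitudes: -167.6°, -149.6°, +129.7°, +143.5°, +158.6°, +170.8°, +176.6°.
Eastward gaps between consecutive values (wrapping around): 18.0°, 279.3°, 13.8°, 15.1°, 12.2°, 5.8°, 15.8°.
Largest gap = 279.3° ⇒ minimal covering band is its complement: 360° − 279.3° = 80.7°.
Band runs from +129.7° eastward to -149.6°, crossing the antimeridian.

80.7°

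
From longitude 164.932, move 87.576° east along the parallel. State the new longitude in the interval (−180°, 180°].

Start at +164.932°; shift +87.576° → +252.508°.
+252.508° lies outside (−180°, 180°]; subtract 360° → -107.492°.

-107.492°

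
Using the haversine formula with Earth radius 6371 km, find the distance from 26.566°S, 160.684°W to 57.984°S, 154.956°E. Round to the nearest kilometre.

4903 km

Δλ = 154.956 − -160.684 = 315.640°; wrapped into (−180°, 180°]: -44.360°.
Δφ = -57.984 − -26.566 = -31.418°.
a = sin²(Δφ/2) + cos φ₁ · cos φ₂ · sin²(Δλ/2) = 0.140887.
c = 2·atan2(√a, √(1−a)) = 0.76955 rad → d = 6371·c ≈ 4902.78 km.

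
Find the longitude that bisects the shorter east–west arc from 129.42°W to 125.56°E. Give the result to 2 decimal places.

178.07°E

Signed shortest Δλ from -129.42° to +125.56° is -105.02°.
Midpoint longitude = -129.42° + (-105.02°)/2 = -129.42° − 52.51° = -181.93°.
Normalise into (−180°, 180°]: +178.07°.
(The naïve average (-129.42 + +125.56)/2 = -1.93° is on the wrong side of the globe.)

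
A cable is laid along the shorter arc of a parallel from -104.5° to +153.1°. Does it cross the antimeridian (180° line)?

Yes

Naïve |153.1 − -104.5| = 257.6° > 180°, so the shorter arc goes the other way round — across 180°.
Signed shortest Δλ = ((153.1 − -104.5 + 180) mod 360) − 180 = -102.4°.
Going west by 102.4° from -104.5° passes through 180° before reaching +153.1°.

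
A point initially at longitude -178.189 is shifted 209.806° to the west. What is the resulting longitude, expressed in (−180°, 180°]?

Start at -178.189°; shift −209.806° → -387.995°.
-387.995° lies outside (−180°, 180°]; add 360° → -27.995°.

-27.995°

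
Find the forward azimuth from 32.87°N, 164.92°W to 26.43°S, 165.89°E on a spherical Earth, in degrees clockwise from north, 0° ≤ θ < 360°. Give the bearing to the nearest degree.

Δλ = 165.89 − -164.92 = 330.81°; wrapped into (−180°, 180°]: -29.19°.
θ = atan2( sin Δλ · cos φ₂ , cos φ₁ · sin φ₂ − sin φ₁ · cos φ₂ · cos Δλ )
  = atan2(-0.43673, -0.79813) = -151.313° → normalised to [0°, 360°): 208.687°.

209°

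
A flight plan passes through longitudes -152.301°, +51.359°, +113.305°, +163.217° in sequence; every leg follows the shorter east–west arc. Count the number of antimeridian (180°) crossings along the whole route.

Leg 1: -152.301° → +51.359°, shortest Δλ = -156.34° (west) — crosses 180°.
Leg 2: +51.359° → +113.305°, shortest Δλ = 61.946° (east) — does not cross 180°.
Leg 3: +113.305° → +163.217°, shortest Δλ = 49.912° (east) — does not cross 180°.
Total crossings: 1.

1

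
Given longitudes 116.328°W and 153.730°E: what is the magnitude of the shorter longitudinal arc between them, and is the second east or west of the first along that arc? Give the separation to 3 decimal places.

Raw difference: 153.730 − -116.328 = 270.058°.
Normalise into (−180°, 180°]: 270.058° − 360° = -89.942°.
Negative ⇒ the second point lies to the west; separation 89.942°.

89.942° west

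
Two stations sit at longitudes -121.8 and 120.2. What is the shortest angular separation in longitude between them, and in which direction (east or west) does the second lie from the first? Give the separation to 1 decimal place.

118.0° west

Raw difference: 120.2 − -121.8 = 242.0°.
Normalise into (−180°, 180°]: 242.0° − 360° = -118.0°.
Negative ⇒ the second point lies to the west; separation 118.0°.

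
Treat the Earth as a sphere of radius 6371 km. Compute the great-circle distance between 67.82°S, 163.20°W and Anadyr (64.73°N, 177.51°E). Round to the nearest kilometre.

14818 km

Δλ = 177.51 − -163.20 = 340.71°; wrapped into (−180°, 180°]: -19.29°.
Δφ = 64.73 − -67.82 = 132.55°.
a = sin²(Δφ/2) + cos φ₁ · cos φ₂ · sin²(Δλ/2) = 0.842640.
c = 2·atan2(√a, √(1−a)) = 2.32579 rad → d = 6371·c ≈ 14817.58 km.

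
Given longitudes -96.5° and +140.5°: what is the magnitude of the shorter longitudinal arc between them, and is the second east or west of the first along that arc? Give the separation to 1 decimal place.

Raw difference: 140.5 − -96.5 = 237.0°.
Normalise into (−180°, 180°]: 237.0° − 360° = -123.0°.
Negative ⇒ the second point lies to the west; separation 123.0°.

123.0° west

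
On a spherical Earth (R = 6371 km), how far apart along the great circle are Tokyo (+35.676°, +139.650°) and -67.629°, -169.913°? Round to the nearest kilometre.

12234 km

Δλ = -169.913 − 139.650 = -309.563°; wrapped into (−180°, 180°]: 50.437°.
Δφ = -67.629 − 35.676 = -103.305°.
a = sin²(Δφ/2) + cos φ₁ · cos φ₂ · sin²(Δλ/2) = 0.671194.
c = 2·atan2(√a, √(1−a)) = 1.92025 rad → d = 6371·c ≈ 12233.93 km.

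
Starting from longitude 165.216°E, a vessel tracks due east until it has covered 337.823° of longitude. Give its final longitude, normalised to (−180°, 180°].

143.039°E

Start at +165.216°; shift +337.823° → +503.039°.
+503.039° lies outside (−180°, 180°]; subtract 360° → +143.039°.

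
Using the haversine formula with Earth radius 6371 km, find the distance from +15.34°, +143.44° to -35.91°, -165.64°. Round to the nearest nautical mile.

Δλ = -165.64 − 143.44 = -309.08°; wrapped into (−180°, 180°]: 50.92°.
Δφ = -35.91 − 15.34 = -51.25°.
a = sin²(Δφ/2) + cos φ₁ · cos φ₂ · sin²(Δλ/2) = 0.331381.
c = 2·atan2(√a, √(1−a)) = 1.22681 rad → d = 6371·c ≈ 7816.03 km ≈ 4220.32 nmi.

4220 nmi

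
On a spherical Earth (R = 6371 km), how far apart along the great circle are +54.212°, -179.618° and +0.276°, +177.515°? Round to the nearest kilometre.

Δλ = 177.515 − -179.618 = 357.133°; wrapped into (−180°, 180°]: -2.867°.
Δφ = 0.276 − 54.212 = -53.936°.
a = sin²(Δφ/2) + cos φ₁ · cos φ₂ · sin²(Δλ/2) = 0.206022.
c = 2·atan2(√a, √(1−a)) = 0.94227 rad → d = 6371·c ≈ 6003.18 km.

6003 km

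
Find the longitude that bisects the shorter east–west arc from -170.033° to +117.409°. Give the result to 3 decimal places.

+153.688°

Signed shortest Δλ from -170.033° to +117.409° is -72.558°.
Midpoint longitude = -170.033° + (-72.558°)/2 = -170.033° − 36.279° = -206.312°.
Normalise into (−180°, 180°]: +153.688°.
(The naïve average (-170.033 + +117.409)/2 = -26.312° is on the wrong side of the globe.)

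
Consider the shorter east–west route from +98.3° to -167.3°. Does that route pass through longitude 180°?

Yes

Naïve |-167.3 − 98.3| = 265.6° > 180°, so the shorter arc goes the other way round — across 180°.
Signed shortest Δλ = ((-167.3 − 98.3 + 180) mod 360) − 180 = 94.4°.
Going east by 94.4° from +98.3° passes through 180° before reaching -167.3°.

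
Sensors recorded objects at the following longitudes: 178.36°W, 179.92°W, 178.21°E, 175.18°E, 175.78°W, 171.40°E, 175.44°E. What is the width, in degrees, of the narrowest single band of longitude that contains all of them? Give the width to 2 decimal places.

Sort the longitudes: -179.92°, -178.36°, -175.78°, +171.40°, +175.18°, +175.44°, +178.21°.
Eastward gaps between consecutive values (wrapping around): 1.56°, 2.58°, 347.18°, 3.78°, 0.26°, 2.77°, 1.87°.
Largest gap = 347.18° ⇒ minimal covering band is its complement: 360° − 347.18° = 12.82°.
Band runs from +171.40° eastward to -175.78°, crossing the antimeridian.

12.82°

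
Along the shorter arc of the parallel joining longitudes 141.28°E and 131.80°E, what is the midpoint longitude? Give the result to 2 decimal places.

136.54°E

Signed shortest Δλ from +141.28° to +131.80° is -9.48°.
Midpoint longitude = +141.28° + (-9.48°)/2 = +141.28° − 4.74° = +136.54°.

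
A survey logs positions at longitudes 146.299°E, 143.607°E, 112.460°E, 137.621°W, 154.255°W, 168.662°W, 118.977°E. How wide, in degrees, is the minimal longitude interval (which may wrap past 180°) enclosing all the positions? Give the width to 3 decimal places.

109.919°

Sort the longitudes: -168.662°, -154.255°, -137.621°, +112.460°, +118.977°, +143.607°, +146.299°.
Eastward gaps between consecutive values (wrapping around): 14.407°, 16.634°, 250.081°, 6.517°, 24.630°, 2.692°, 45.039°.
Largest gap = 250.081° ⇒ minimal covering band is its complement: 360° − 250.081° = 109.919°.
Band runs from +112.460° eastward to -137.621°, crossing the antimeridian.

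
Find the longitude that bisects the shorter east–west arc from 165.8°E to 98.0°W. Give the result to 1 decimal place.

146.1°W

Signed shortest Δλ from +165.8° to -98.0° is +96.2°.
Midpoint longitude = +165.8° + (+96.2°)/2 = +165.8° + 48.1° = +213.9°.
Normalise into (−180°, 180°]: -146.1°.
(The naïve average (+165.8 + -98.0)/2 = 33.9° is on the wrong side of the globe.)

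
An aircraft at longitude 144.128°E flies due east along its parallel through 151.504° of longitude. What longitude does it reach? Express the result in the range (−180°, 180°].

64.368°W

Start at +144.128°; shift +151.504° → +295.632°.
+295.632° lies outside (−180°, 180°]; subtract 360° → -64.368°.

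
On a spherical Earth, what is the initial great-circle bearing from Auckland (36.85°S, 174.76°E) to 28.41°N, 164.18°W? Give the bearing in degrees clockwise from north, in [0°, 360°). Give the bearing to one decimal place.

19.9°

Δλ = -164.18 − 174.76 = -338.94°; wrapped into (−180°, 180°]: 21.06°.
θ = atan2( sin Δλ · cos φ₂ , cos φ₁ · sin φ₂ − sin φ₁ · cos φ₂ · cos Δλ )
  = atan2(0.31607, 0.87298) = 19.903° → normalised to [0°, 360°): 19.903°.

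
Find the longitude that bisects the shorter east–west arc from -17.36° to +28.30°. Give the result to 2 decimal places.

+5.47°

Signed shortest Δλ from -17.36° to +28.30° is +45.66°.
Midpoint longitude = -17.36° + (+45.66°)/2 = -17.36° + 22.83° = +5.47°.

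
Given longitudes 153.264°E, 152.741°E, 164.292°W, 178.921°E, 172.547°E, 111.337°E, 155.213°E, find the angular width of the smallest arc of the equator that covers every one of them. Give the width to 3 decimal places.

84.371°

Sort the longitudes: -164.292°, +111.337°, +152.741°, +153.264°, +155.213°, +172.547°, +178.921°.
Eastward gaps between consecutive values (wrapping around): 275.629°, 41.404°, 0.523°, 1.949°, 17.334°, 6.374°, 16.787°.
Largest gap = 275.629° ⇒ minimal covering band is its complement: 360° − 275.629° = 84.371°.
Band runs from +111.337° eastward to -164.292°, crossing the antimeridian.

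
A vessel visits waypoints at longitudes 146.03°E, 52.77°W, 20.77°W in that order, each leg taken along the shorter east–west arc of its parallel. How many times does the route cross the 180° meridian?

Leg 1: +146.03° → -52.77°, shortest Δλ = 161.2° (east) — crosses 180°.
Leg 2: -52.77° → -20.77°, shortest Δλ = 32.0° (east) — does not cross 180°.
Total crossings: 1.

1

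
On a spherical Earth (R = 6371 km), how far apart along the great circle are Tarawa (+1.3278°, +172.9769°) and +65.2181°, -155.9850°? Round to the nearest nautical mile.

4062 nmi

Δλ = -155.9850 − 172.9769 = -328.9619°; wrapped into (−180°, 180°]: 31.0381°.
Δφ = 65.2181 − 1.3278 = 63.8903°.
a = sin²(Δφ/2) + cos φ₁ · cos φ₂ · sin²(Δλ/2) = 0.309953.
c = 2·atan2(√a, √(1−a)) = 1.18090 rad → d = 6371·c ≈ 7523.51 km ≈ 4062.37 nmi.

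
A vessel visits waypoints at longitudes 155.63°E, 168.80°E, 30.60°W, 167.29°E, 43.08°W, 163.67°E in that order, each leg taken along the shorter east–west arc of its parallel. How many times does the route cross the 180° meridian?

4

Leg 1: +155.63° → +168.80°, shortest Δλ = 13.17° (east) — does not cross 180°.
Leg 2: +168.80° → -30.60°, shortest Δλ = 160.6° (east) — crosses 180°.
Leg 3: -30.60° → +167.29°, shortest Δλ = -162.11° (west) — crosses 180°.
Leg 4: +167.29° → -43.08°, shortest Δλ = 149.63° (east) — crosses 180°.
Leg 5: -43.08° → +163.67°, shortest Δλ = -153.25° (west) — crosses 180°.
Total crossings: 4.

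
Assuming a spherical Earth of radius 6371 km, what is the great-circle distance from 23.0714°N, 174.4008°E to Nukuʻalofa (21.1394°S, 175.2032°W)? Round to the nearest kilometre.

Δλ = -175.2032 − 174.4008 = -349.6040°; wrapped into (−180°, 180°]: 10.3960°.
Δφ = -21.1394 − 23.0714 = -44.2108°.
a = sin²(Δφ/2) + cos φ₁ · cos φ₂ · sin²(Δλ/2) = 0.148654.
c = 2·atan2(√a, √(1−a)) = 0.79162 rad → d = 6371·c ≈ 5043.42 km.

5043 km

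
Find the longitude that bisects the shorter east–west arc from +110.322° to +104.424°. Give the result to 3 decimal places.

Signed shortest Δλ from +110.322° to +104.424° is -5.898°.
Midpoint longitude = +110.322° + (-5.898°)/2 = +110.322° − 2.949° = +107.373°.

+107.373°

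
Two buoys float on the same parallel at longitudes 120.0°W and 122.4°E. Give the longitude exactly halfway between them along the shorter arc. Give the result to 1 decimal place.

Signed shortest Δλ from -120.0° to +122.4° is -117.6°.
Midpoint longitude = -120.0° + (-117.6°)/2 = -120.0° − 58.8° = -178.8°.
(The naïve average (-120.0 + +122.4)/2 = 1.2° is on the wrong side of the globe.)

178.8°W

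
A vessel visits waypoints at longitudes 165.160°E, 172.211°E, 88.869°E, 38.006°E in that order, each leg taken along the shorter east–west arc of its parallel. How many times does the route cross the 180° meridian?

0

Leg 1: +165.160° → +172.211°, shortest Δλ = 7.051° (east) — does not cross 180°.
Leg 2: +172.211° → +88.869°, shortest Δλ = -83.342° (west) — does not cross 180°.
Leg 3: +88.869° → +38.006°, shortest Δλ = -50.863° (west) — does not cross 180°.
Total crossings: 0.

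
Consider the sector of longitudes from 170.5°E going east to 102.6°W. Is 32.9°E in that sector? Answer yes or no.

Band width going east from +170.5° to -102.6°: ((-102.6 − 170.5) mod 360) = 86.9°.
Offset of +32.9° east of the west edge: ((32.9 − 170.5) mod 360) = 222.4°.
222.4° > 86.9° ⇒ outside.

No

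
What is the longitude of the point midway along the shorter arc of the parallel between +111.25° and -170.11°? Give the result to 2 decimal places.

+150.57°

Signed shortest Δλ from +111.25° to -170.11° is +78.64°.
Midpoint longitude = +111.25° + (+78.64°)/2 = +111.25° + 39.32° = +150.57°.
(The naïve average (+111.25 + -170.11)/2 = -29.43° is on the wrong side of the globe.)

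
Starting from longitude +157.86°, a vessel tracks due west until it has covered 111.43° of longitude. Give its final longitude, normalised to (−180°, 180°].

Start at +157.86°; shift −111.43° → +46.43°.
+46.43° already lies in (−180°, 180°].

+46.43°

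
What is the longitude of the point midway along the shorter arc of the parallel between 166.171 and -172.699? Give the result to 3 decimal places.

+176.736°

Signed shortest Δλ from +166.171° to -172.699° is +21.130°.
Midpoint longitude = +166.171° + (+21.130°)/2 = +166.171° + 10.565° = +176.736°.
(The naïve average (+166.171 + -172.699)/2 = -3.264° is on the wrong side of the globe.)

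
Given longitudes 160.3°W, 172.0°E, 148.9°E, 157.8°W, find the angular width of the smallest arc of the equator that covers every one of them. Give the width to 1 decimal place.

53.3°

Sort the longitudes: -160.3°, -157.8°, +148.9°, +172.0°.
Eastward gaps between consecutive values (wrapping around): 2.5°, 306.7°, 23.1°, 27.7°.
Largest gap = 306.7° ⇒ minimal covering band is its complement: 360° − 306.7° = 53.3°.
Band runs from +148.9° eastward to -157.8°, crossing the antimeridian.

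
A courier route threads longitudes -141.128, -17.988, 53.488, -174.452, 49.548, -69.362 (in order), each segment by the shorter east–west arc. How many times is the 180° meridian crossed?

Leg 1: -141.128° → -17.988°, shortest Δλ = 123.14° (east) — does not cross 180°.
Leg 2: -17.988° → +53.488°, shortest Δλ = 71.476° (east) — does not cross 180°.
Leg 3: +53.488° → -174.452°, shortest Δλ = 132.06° (east) — crosses 180°.
Leg 4: -174.452° → +49.548°, shortest Δλ = -136.0° (west) — crosses 180°.
Leg 5: +49.548° → -69.362°, shortest Δλ = -118.91° (west) — does not cross 180°.
Total crossings: 2.

2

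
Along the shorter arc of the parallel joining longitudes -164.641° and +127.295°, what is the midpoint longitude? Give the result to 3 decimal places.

Signed shortest Δλ from -164.641° to +127.295° is -68.064°.
Midpoint longitude = -164.641° + (-68.064°)/2 = -164.641° − 34.032° = -198.673°.
Normalise into (−180°, 180°]: +161.327°.
(The naïve average (-164.641 + +127.295)/2 = -18.673° is on the wrong side of the globe.)

+161.327°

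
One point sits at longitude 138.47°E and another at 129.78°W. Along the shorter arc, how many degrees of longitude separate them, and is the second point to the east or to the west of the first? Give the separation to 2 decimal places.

91.75° east

Raw difference: -129.78 − 138.47 = -268.25°.
Normalise into (−180°, 180°]: -268.25° + 360° = 91.75°.
Positive ⇒ the second point lies to the east; separation 91.75°.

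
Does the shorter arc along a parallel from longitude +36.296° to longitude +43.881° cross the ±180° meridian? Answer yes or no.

Signed shortest Δλ = ((43.881 − 36.296 + 180) mod 360) − 180 = 7.585°.
Going east by 7.585° from +36.296° reaches +43.881° without touching 180°.

No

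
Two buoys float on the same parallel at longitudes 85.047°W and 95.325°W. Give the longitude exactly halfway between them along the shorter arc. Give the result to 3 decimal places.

Signed shortest Δλ from -85.047° to -95.325° is -10.278°.
Midpoint longitude = -85.047° + (-10.278°)/2 = -85.047° − 5.139° = -90.186°.

90.186°W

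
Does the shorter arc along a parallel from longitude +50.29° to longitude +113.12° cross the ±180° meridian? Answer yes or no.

No

Signed shortest Δλ = ((113.12 − 50.29 + 180) mod 360) − 180 = 62.83°.
Going east by 62.83° from +50.29° reaches +113.12° without touching 180°.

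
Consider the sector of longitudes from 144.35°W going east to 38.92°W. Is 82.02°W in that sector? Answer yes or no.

Yes

Band width going east from -144.35° to -38.92°: ((-38.92 − -144.35) mod 360) = 105.43°.
Offset of -82.02° east of the west edge: ((-82.02 − -144.35) mod 360) = 62.33°.
62.33° ≤ 105.43° ⇒ inside.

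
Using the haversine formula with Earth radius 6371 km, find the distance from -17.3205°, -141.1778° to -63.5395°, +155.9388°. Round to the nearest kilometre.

6959 km

Δλ = 155.9388 − -141.1778 = 297.1166°; wrapped into (−180°, 180°]: -62.8834°.
Δφ = -63.5395 − -17.3205 = -46.2190°.
a = sin²(Δφ/2) + cos φ₁ · cos φ₂ · sin²(Δλ/2) = 0.269792.
c = 2·atan2(√a, √(1−a)) = 1.09233 rad → d = 6371·c ≈ 6959.25 km.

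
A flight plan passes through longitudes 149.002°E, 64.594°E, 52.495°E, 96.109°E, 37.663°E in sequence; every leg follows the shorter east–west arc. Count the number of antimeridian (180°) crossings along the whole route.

0

Leg 1: +149.002° → +64.594°, shortest Δλ = -84.408° (west) — does not cross 180°.
Leg 2: +64.594° → +52.495°, shortest Δλ = -12.099° (west) — does not cross 180°.
Leg 3: +52.495° → +96.109°, shortest Δλ = 43.614° (east) — does not cross 180°.
Leg 4: +96.109° → +37.663°, shortest Δλ = -58.446° (west) — does not cross 180°.
Total crossings: 0.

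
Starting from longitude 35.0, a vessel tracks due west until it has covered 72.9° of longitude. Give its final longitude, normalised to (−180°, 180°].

Start at +35.0°; shift −72.9° → -37.9°.
-37.9° already lies in (−180°, 180°].

-37.9°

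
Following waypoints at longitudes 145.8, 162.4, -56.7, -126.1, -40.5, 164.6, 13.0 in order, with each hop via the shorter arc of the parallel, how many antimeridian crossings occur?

Leg 1: +145.8° → +162.4°, shortest Δλ = 16.6° (east) — does not cross 180°.
Leg 2: +162.4° → -56.7°, shortest Δλ = 140.9° (east) — crosses 180°.
Leg 3: -56.7° → -126.1°, shortest Δλ = -69.4° (west) — does not cross 180°.
Leg 4: -126.1° → -40.5°, shortest Δλ = 85.6° (east) — does not cross 180°.
Leg 5: -40.5° → +164.6°, shortest Δλ = -154.9° (west) — crosses 180°.
Leg 6: +164.6° → +13.0°, shortest Δλ = -151.6° (west) — does not cross 180°.
Total crossings: 2.

2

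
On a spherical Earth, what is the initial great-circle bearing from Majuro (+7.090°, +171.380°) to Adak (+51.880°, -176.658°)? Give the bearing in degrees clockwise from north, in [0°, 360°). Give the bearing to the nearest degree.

10°

Δλ = -176.658 − 171.380 = -348.038°; wrapped into (−180°, 180°]: 11.962°.
θ = atan2( sin Δλ · cos φ₂ , cos φ₁ · sin φ₂ − sin φ₁ · cos φ₂ · cos Δλ )
  = atan2(0.12795, 0.70616) = 10.270° → normalised to [0°, 360°): 10.270°.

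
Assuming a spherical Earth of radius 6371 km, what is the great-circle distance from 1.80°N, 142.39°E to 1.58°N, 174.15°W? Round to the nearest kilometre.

Δλ = -174.15 − 142.39 = -316.54°; wrapped into (−180°, 180°]: 43.46°.
Δφ = 1.58 − 1.80 = -0.22°.
a = sin²(Δφ/2) + cos φ₁ · cos φ₂ · sin²(Δλ/2) = 0.136957.
c = 2·atan2(√a, √(1−a)) = 0.75818 rad → d = 6371·c ≈ 4830.38 km.

4830 km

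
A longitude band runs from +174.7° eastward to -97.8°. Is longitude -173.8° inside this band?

Yes

Band width going east from +174.7° to -97.8°: ((-97.8 − 174.7) mod 360) = 87.5°.
Offset of -173.8° east of the west edge: ((-173.8 − 174.7) mod 360) = 11.5°.
11.5° ≤ 87.5° ⇒ inside.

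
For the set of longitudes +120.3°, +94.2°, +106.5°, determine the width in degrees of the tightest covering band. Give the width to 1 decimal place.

26.1°

Sort the longitudes: +94.2°, +106.5°, +120.3°.
Eastward gaps between consecutive values (wrapping around): 12.3°, 13.8°, 333.9°.
Largest gap = 333.9° ⇒ minimal covering band is its complement: 360° − 333.9° = 26.1°.
Band runs from +94.2° eastward to +120.3°.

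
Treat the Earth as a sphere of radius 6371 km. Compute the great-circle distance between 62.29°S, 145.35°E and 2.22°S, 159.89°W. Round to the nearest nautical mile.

Δλ = -159.89 − 145.35 = -305.24°; wrapped into (−180°, 180°]: 54.76°.
Δφ = -2.22 − -62.29 = 60.07°.
a = sin²(Δφ/2) + cos φ₁ · cos φ₂ · sin²(Δλ/2) = 0.348802.
c = 2·atan2(√a, √(1−a)) = 1.26359 rad → d = 6371·c ≈ 8050.33 km ≈ 4346.83 nmi.

4347 nmi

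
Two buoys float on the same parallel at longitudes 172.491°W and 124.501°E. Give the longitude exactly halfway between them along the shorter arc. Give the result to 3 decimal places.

Signed shortest Δλ from -172.491° to +124.501° is -63.008°.
Midpoint longitude = -172.491° + (-63.008°)/2 = -172.491° − 31.504° = -203.995°.
Normalise into (−180°, 180°]: +156.005°.
(The naïve average (-172.491 + +124.501)/2 = -23.995° is on the wrong side of the globe.)

156.005°E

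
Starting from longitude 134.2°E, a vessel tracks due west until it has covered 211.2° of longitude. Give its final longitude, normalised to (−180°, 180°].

77.0°W

Start at +134.2°; shift −211.2° → -77.0°.
-77.0° already lies in (−180°, 180°].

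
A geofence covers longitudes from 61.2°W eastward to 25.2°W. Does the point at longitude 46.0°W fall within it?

Yes

Band width going east from -61.2° to -25.2°: ((-25.2 − -61.2) mod 360) = 36.0°.
Offset of -46.0° east of the west edge: ((-46.0 − -61.2) mod 360) = 15.2°.
15.2° ≤ 36.0° ⇒ inside.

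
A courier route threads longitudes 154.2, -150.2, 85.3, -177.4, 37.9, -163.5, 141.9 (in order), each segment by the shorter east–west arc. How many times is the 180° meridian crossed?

6

Leg 1: +154.2° → -150.2°, shortest Δλ = 55.6° (east) — crosses 180°.
Leg 2: -150.2° → +85.3°, shortest Δλ = -124.5° (west) — crosses 180°.
Leg 3: +85.3° → -177.4°, shortest Δλ = 97.3° (east) — crosses 180°.
Leg 4: -177.4° → +37.9°, shortest Δλ = -144.7° (west) — crosses 180°.
Leg 5: +37.9° → -163.5°, shortest Δλ = 158.6° (east) — crosses 180°.
Leg 6: -163.5° → +141.9°, shortest Δλ = -54.6° (west) — crosses 180°.
Total crossings: 6.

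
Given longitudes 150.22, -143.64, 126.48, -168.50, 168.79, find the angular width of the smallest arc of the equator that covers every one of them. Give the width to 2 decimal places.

Sort the longitudes: -168.50°, -143.64°, +126.48°, +150.22°, +168.79°.
Eastward gaps between consecutive values (wrapping around): 24.86°, 270.12°, 23.74°, 18.57°, 22.71°.
Largest gap = 270.12° ⇒ minimal covering band is its complement: 360° − 270.12° = 89.88°.
Band runs from +126.48° eastward to -143.64°, crossing the antimeridian.

89.88°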